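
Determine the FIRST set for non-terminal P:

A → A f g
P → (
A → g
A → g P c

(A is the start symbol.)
To compute FIRST(P), examine every production with P on the left-hand side, reading each right-hand side left to right until a non-nullable symbol is reached.

From P → (:
  - '(' is a terminal: add '(' and stop

Collecting: FIRST(P) = { '(' }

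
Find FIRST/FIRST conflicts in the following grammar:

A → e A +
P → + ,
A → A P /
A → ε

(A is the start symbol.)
A FIRST/FIRST conflict occurs when two productions N → α and N → β for the same non-terminal have FIRST(α) ∩ FIRST(β) ≠ ∅ (with ε ∈ FIRST of a nullable right-hand side, so two nullable alternatives also conflict).

FIRST sets of the non-terminals at (or reachable through a nullable prefix from) the front of some alternative:
  FIRST(A) = { '+', 'e', ε }
  FIRST(P) = { '+' }

Productions for A:
  A → e A +: FIRST = { 'e' }
  A → A P /: FIRST = { '+', 'e' }
  A → ε: FIRST = { ε }
P has only one production, so no FIRST/FIRST conflict is possible there.

Conflict for A: A → e A + and A → A P /
  Overlap: { 'e' }

Answer: Yes. A → e A '+' / A → A P '/' on { 'e' }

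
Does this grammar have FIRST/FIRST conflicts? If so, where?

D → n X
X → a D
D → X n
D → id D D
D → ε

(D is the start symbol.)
No FIRST/FIRST conflicts.

A FIRST/FIRST conflict occurs when two productions N → α and N → β for the same non-terminal have FIRST(α) ∩ FIRST(β) ≠ ∅ (with ε ∈ FIRST of a nullable right-hand side, so two nullable alternatives also conflict).

FIRST sets of the non-terminals at (or reachable through a nullable prefix from) the front of some alternative:
  FIRST(X) = { 'a' }

Productions for D:
  D → n X: FIRST = { 'n' }
  D → X n: FIRST = { 'a' }
  D → id D D: FIRST = { 'id' }
  D → ε: FIRST = { ε }
X has only one production, so no FIRST/FIRST conflict is possible there.

All alternatives of each non-terminal have pairwise disjoint FIRST sets.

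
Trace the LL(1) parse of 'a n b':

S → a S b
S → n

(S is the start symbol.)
LL(1) parsing maintains a stack (initially the start symbol over $) and the input. At each step: if the stack top is a terminal, match it against the current input token; if it is a non-terminal N, replace it with the RHS of M[N, lookahead] (the unique production whose predict set contains the lookahead).

Stack is shown with the top on the left.

Stack    Input    Action
------------------------
S $      a n b $  output S → a S b
a S b $  a n b $  match 'a'
S b $    n b $    output S → n
n b $    n b $    match 'n'
b $      b $      match 'b'
$        $        accept

The string is accepted.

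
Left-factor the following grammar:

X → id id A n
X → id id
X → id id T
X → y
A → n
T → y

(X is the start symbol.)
X → id id X'
X' → A n
X' → ε
X' → T
X → y
A → n
T → y

Left-factoring transforms A → αβ₁ | αβ₂ into A → αA' and A' → β₁ | β₂
(α is the longest common prefix among the alternatives). Repeat until
no nonterminal has two alternatives with a common prefix.

Round 1: X has alternatives sharing prefix 'id id'. Introduce X': X → id id X'
  Add: X' → A n
  Add: X' → ε
  Add: X' → T

No remaining common prefixes — done.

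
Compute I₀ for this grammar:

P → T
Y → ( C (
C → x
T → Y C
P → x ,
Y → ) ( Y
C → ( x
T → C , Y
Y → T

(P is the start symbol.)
{ [C → . ( x], [C → . x], [P → . T], [P → . x ,], [P' → . P], [T → . C , Y], [T → . Y C], [Y → . ( C (], [Y → . ) ( Y], [Y → . T] }

First, augment the grammar with P' → P
I₀ = CLOSURE({ [P' → . P] }):
  [P' → . P] has the dot before P: add [P → . T], [P → . x ,]
  [P → . T] has the dot before T: add [T → . Y C], [T → . C , Y]
  [T → . Y C] has the dot before Y: add [Y → . ( C (], [Y → . ) ( Y], [Y → . T]
  [T → . C , Y] has the dot before C: add [C → . x], [C → . ( x]
No further items can be added.

I₀ = { [C → . ( x], [C → . x], [P → . T], [P → . x ,], [P' → . P], [T → . C , Y], [T → . Y C], [Y → . ( C (], [Y → . ) ( Y], [Y → . T] }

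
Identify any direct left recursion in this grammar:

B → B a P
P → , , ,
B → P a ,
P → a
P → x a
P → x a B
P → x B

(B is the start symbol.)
Yes, B is left-recursive

B → B a P: LEFT RECURSIVE (starts with B)
P → , , ,: starts with ','
B → P a ,: starts with P
P → a: starts with a
P → x a: starts with x
P → x a B: starts with x
P → x B: starts with x

The grammar has direct left recursion on: B.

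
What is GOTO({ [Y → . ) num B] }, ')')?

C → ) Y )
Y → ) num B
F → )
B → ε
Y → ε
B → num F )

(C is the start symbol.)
GOTO(I, ')') = CLOSURE({ [A → αX.β] : [A → α.Xβ] ∈ I, X = ')' })

Items with dot before ')', with the dot advanced:
  [Y → . ) num B] → [Y → ) . num B]
Closure adds nothing (no advanced item has the dot before a non-terminal).

GOTO = { [Y → ) . num B] }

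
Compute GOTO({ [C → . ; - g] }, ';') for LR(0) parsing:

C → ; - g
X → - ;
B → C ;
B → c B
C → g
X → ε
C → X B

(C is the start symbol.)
{ [C → ; . - g] }

GOTO(I, ';') = CLOSURE({ [A → αX.β] : [A → α.Xβ] ∈ I, X = ';' })

Items with dot before ';', with the dot advanced:
  [C → . ; - g] → [C → ; . - g]
Closure adds nothing (no advanced item has the dot before a non-terminal).

GOTO = { [C → ; . - g] }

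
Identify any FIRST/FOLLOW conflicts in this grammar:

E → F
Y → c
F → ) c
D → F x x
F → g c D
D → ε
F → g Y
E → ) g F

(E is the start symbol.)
No FIRST/FOLLOW conflicts.

A FIRST/FOLLOW conflict occurs when a non-terminal N has a nullable alternative N → β (β ⇒* ε) and another alternative N → α with FIRST(α) ∩ FOLLOW(N) ≠ ∅: on such a lookahead the parser cannot decide between expanding α and letting N vanish via β.

Nullable non-terminals: D.
FIRST sets used below: FIRST(F) = { ')', 'g' }

D: nullable alternative(s) D → ε; FOLLOW(D) = { $, 'x' }
  D → F x x: FIRST \ {ε} = { ')', 'g' } — disjoint from FOLLOW(D)
  D → ε: FIRST \ {ε} = { } — this is the only nullable alternative, skip

E, F, Y have no nullable alternative, so no FIRST/FOLLOW check is needed there.

No FIRST/FOLLOW conflicts found.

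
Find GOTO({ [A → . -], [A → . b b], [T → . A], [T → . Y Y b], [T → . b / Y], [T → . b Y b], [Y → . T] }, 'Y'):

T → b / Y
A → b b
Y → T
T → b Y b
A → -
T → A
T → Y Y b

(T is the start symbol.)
{ [A → . -], [A → . b b], [T → . A], [T → . Y Y b], [T → . b / Y], [T → . b Y b], [T → Y . Y b], [Y → . T] }

GOTO(I, 'Y') = CLOSURE({ [A → αX.β] : [A → α.Xβ] ∈ I, X = 'Y' })

Items with dot before 'Y', with the dot advanced:
  [T → . Y Y b] → [T → Y . Y b]
Closure of the advanced items:
  [T → Y . Y b] has the dot before Y: add [Y → . T]
  [Y → . T] has the dot before T: add [T → . b / Y], [T → . b Y b], [T → . A], [T → . Y Y b]
  [T → . A] has the dot before A: add [A → . b b], [A → . -]

GOTO = { [A → . -], [A → . b b], [T → . A], [T → . Y Y b], [T → . b / Y], [T → . b Y b], [T → Y . Y b], [Y → . T] }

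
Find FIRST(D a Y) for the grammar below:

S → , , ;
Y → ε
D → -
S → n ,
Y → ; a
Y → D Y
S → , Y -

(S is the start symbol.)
FIRST sets of the non-terminals involved (from the grammar, by fixed-point iteration):
  FIRST(D) = { '-' }

To compute FIRST(D a Y), process the symbols left to right:
Symbol D is a non-terminal. Add FIRST(D) \ {ε} = { '-' }
D is not nullable (ε ∉ FIRST(D)), so stop here.
FIRST(D a Y) = { '-' }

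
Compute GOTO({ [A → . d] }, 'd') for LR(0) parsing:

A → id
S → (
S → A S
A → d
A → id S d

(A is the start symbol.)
GOTO(I, 'd') = CLOSURE({ [A → αX.β] : [A → α.Xβ] ∈ I, X = 'd' })

Items with dot before 'd', with the dot advanced:
  [A → . d] → [A → d .]
Closure adds nothing (no advanced item has the dot before a non-terminal).

GOTO = { [A → d .] }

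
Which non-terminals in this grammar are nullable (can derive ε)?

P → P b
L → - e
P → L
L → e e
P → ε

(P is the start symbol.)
ε-productions: P → ε
So P is immediately nullable.
No further non-terminal can be added: every production for the remaining non-terminals contains a terminal or a non-nullable non-terminal.
Nullable = { 'P' }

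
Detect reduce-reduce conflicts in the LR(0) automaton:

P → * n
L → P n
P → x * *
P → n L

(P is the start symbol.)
No reduce-reduce conflicts

A reduce-reduce conflict occurs when an LR(0) state has two complete items [A → α .] and [B → β .] — both call for a reduction, and with no lookahead the parser cannot choose between them.

Augment with P' → P and build the canonical LR(0) collection (I0 = CLOSURE({[P' → . P]}), then GOTO on every symbol after a dot until no new states appear). It has 11 states:
  I0: { [P → . * n], [P → . n L], [P → . x * *], [P' → . P] }  — shift
  I1: { [P → * . n] }  — shift
  I2: { [P' → P .] }  — accept
  I3: { [L → . P n], [P → . * n], [P → . n L], [P → . x * *], [P → n . L] }  — shift
  I4: { [P → x . * *] }  — shift
  I5: { [P → x * . *] }  — shift
  I6: { [P → x * * .] }  — reduce
  I7: { [P → n L .] }  — reduce
  I8: { [L → P . n] }  — shift
  I9: { [L → P n .] }  — reduce
  I10: { [P → * n .] }  — reduce

No state contains more than one complete item.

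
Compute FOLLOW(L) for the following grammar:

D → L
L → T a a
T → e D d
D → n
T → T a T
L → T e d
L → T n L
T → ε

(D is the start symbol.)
To compute FOLLOW(L), find every occurrence of L on a right-hand side N → α L β: add FIRST(β) \ {ε}, and if β is empty or nullable also add FOLLOW(N). Iterate to a fixed point.

In D → L: L is at the end, add FOLLOW(D)
In L → T n L: L is at the end; this adds FOLLOW(L) to itself — nothing new

The FOLLOW sets referred to above (computed the same way, to a fixed point):
  FOLLOW(D) = { $, 'd' }

Taking the union: FOLLOW(L) = { $, 'd' }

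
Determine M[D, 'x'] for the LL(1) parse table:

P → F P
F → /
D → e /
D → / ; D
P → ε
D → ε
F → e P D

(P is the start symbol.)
Empty (error entry)

To find M[D, 'x'], we find productions for D where 'x' is in the predict set (PREDICT(N → α) = (FIRST(α) \ {ε}) ∪ (FOLLOW(N) if α ⇒* ε)).

Relevant sets:
  FOLLOW(D) = { $, '/', 'e' }

D → e /: PREDICT = { 'e' }
D → / ; D: PREDICT = { '/' }
D → ε: PREDICT = { $, '/', 'e' }

M[D, 'x'] is empty (no production applies)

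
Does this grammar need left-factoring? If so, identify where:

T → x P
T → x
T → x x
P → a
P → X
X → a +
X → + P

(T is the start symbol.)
Yes, T has productions with common prefix 'x'

Left-factoring is needed when two productions for the same non-terminal
share a common prefix on the right-hand side.

Productions for T:
  T → x P
  T → x
  T → x x
Productions for P:
  P → a
  P → X
Productions for X:
  X → a +
  X → + P

Found common prefix 'x' in productions for T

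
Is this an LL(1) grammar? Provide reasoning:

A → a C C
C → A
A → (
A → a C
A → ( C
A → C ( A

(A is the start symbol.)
A grammar is LL(1) if for each non-terminal N with multiple productions, the predict sets of those productions are pairwise disjoint, where PREDICT(N → α) = (FIRST(α) \ {ε}) ∪ (FOLLOW(N) if α ⇒* ε).

Relevant sets:
  FIRST(C) = { '(', 'a' }

For A:
  PREDICT(A → a C C) = { 'a' }
  PREDICT(A → '(') = { '(' }
  PREDICT(A → a C) = { 'a' }
  PREDICT(A → '(' C) = { '(' }
  PREDICT(A → C '(' A) = { '(', 'a' }
C has a single production, so nothing to check there.

Conflict found: Predict set conflict for A: { 'a' }
The grammar is NOT LL(1).

Answer: No. Predict set conflict for A: { 'a' }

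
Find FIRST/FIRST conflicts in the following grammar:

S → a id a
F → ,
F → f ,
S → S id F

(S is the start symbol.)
Yes. S → a id a / S → S id F on { 'a' }

A FIRST/FIRST conflict occurs when two productions N → α and N → β for the same non-terminal have FIRST(α) ∩ FIRST(β) ≠ ∅ (with ε ∈ FIRST of a nullable right-hand side, so two nullable alternatives also conflict).

FIRST sets of the non-terminals at (or reachable through a nullable prefix from) the front of some alternative:
  FIRST(S) = { 'a' }

Productions for S:
  S → a id a: FIRST = { 'a' }
  S → S id F: FIRST = { 'a' }
Productions for F:
  F → ,: FIRST = { ',' }
  F → f ,: FIRST = { 'f' }

Conflict for S: S → a id a and S → S id F
  Overlap: { 'a' }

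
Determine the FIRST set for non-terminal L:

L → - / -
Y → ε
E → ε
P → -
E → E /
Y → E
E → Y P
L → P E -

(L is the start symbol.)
To compute FIRST(L), examine every production with L on the left-hand side, reading each right-hand side left to right until a non-nullable symbol is reached.

FIRST sets of the other non-terminals involved (by the same procedure, iterated to a fixed point):
  FIRST(P) = { '-' }

From L → - / -:
  - '-' is a terminal: add '-' and stop
From L → P E -:
  - P is a non-terminal: add FIRST(P) \ {ε} = { '-' }
    P is not nullable, so stop

Collecting: FIRST(L) = { '-' }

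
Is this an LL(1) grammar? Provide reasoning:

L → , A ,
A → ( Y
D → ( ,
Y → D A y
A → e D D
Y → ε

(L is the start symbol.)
Yes, the grammar is LL(1).

Relevant sets:
  FIRST(D) = { '(' }
  FOLLOW(Y) = { ',', 'y' }

For A:
  PREDICT(A → '(' Y) = { '(' }
  PREDICT(A → e D D) = { 'e' }
For Y:
  PREDICT(Y → D A y) = { '(' }
  PREDICT(Y → ε) = { ',', 'y' }
L, D have a single production, so nothing to check there.

All predict sets are disjoint. The grammar IS LL(1).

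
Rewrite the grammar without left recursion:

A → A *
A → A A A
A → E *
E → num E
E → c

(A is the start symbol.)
A → E * A'
A' → * A'
A' → A A A'
A' → ε
E → num E
E → c

A is directly left-recursive. The standard transformation for
  A → A α₁ | ... | A α_m | β₁ | ... | β_n
is
  A  → β₁ A' | ... | β_n A'
  A' → α₁ A' | ... | α_m A' | ε

A → E * becomes A → E * A'
A → A * becomes A' → * A'
A → A A A becomes A' → A A A'
Add A' → ε

Productions for other non-terminals are unchanged:
  E → num E
  E → c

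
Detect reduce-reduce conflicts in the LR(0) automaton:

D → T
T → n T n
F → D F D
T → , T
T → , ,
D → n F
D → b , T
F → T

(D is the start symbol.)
A reduce-reduce conflict occurs when an LR(0) state has two complete items [A → α .] and [B → β .] — both call for a reduction, and with no lookahead the parser cannot choose between them.

Augment with D' → D and build the canonical LR(0) collection (I0 = CLOSURE({[D' → . D]}), then GOTO on every symbol after a dot until no new states appear). It has 19 states:
  I0: { [D → . T], [D → . b , T], [D → . n F], [D' → . D], [T → . , ,], [T → . , T], [T → . n T n] }  — shift
  I1: { [T → , . ,], [T → , . T], [T → . , ,], [T → . , T], [T → . n T n] }  — shift
  I2: { [D' → D .] }  — accept
  I3: { [D → T .] }  — reduce
  I4: { [D → b . , T] }  — shift
  I5: { [D → . T], [D → . b , T], [D → . n F], [D → n . F], [F → . D F D], [F → . T], [T → . , ,], [T → . , T], [T → . n T n], [T → n . T n] }  — shift
  I6: { [D → . T], [D → . b , T], [D → . n F], [F → . D F D], [F → . T], [F → D . F D], [T → . , ,], [T → . , T], [T → . n T n] }  — shift
  I7: { [D → n F .] }  — reduce
  I8: { [D → T .], [F → T .], [T → n T . n] }  — shift, 2 reduces
  I9: { [T → n T n .] }  — reduce
  I10: { [D → . T], [D → . b , T], [D → . n F], [F → D F . D], [T → . , ,], [T → . , T], [T → . n T n] }  — shift
  I11: { [D → T .], [F → T .] }  — 2 reduces
  I12: { [F → D F D .] }  — reduce
  I13: { [D → b , . T], [T → . , ,], [T → . , T], [T → . n T n] }  — shift
  I14: { [D → b , T .] }  — reduce
  I15: { [T → . , ,], [T → . , T], [T → . n T n], [T → n . T n] }  — shift
  I16: { [T → n T . n] }  — shift
  I17: { [T → , , .], [T → , . ,], [T → , . T], [T → . , ,], [T → . , T], [T → . n T n] }  — shift, reduce
  I18: { [T → , T .] }  — reduce

I8 contains complete items [D → T .], [F → T .] — reduce-reduce conflict.
I11 contains complete items [D → T .], [F → T .] — reduce-reduce conflict.

Answer: Yes — I8: [D → T .] vs [F → T .]; I11: [D → T .] vs [F → T .]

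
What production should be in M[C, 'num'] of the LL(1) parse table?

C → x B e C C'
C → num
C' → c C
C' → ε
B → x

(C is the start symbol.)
C → num

To find M[C, 'num'], we find productions for C where 'num' is in the predict set (PREDICT(N → α) = (FIRST(α) \ {ε}) ∪ (FOLLOW(N) if α ⇒* ε)).

C → x B e C C': PREDICT = { 'x' }
C → num: PREDICT = { 'num' }
  'num' is in predict set, so this production goes in M[C, 'num']

M[C, 'num'] = C → num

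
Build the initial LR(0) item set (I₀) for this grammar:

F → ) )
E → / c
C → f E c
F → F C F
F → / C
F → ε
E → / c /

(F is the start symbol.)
{ [F → . ) )], [F → . / C], [F → . F C F], [F → .], [F' → . F] }

First, augment the grammar with F' → F
I₀ = CLOSURE({ [F' → . F] }):
  [F' → . F] has the dot before F: add [F → . ) )], [F → . F C F], [F → . / C], [F → .]
No further items can be added.

I₀ = { [F → . ) )], [F → . / C], [F → . F C F], [F → .], [F' → . F] }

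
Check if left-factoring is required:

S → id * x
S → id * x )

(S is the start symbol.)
Left-factoring is needed when two productions for the same non-terminal
share a common prefix on the right-hand side.

Productions for S:
  S → id * x
  S → id * x )

Found common prefix 'id * x' in productions for S

Answer: Yes, S has productions with common prefix 'id * x'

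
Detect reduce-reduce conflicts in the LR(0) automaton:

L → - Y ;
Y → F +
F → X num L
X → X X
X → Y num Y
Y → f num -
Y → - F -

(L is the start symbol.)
Augment with L' → L and build the canonical LR(0) collection (I0 = CLOSURE({[L' → . L]}), then GOTO on every symbol after a dot until no new states appear). It has 20 states:
  I0: { [L → . - Y ;], [L' → . L] }  — shift
  I1: { [F → . X num L], [L → - . Y ;], [X → . X X], [X → . Y num Y], [Y → . - F -], [Y → . F +], [Y → . f num -] }  — shift
  I2: { [L' → L .] }  — accept
  I3: { [F → . X num L], [X → . X X], [X → . Y num Y], [Y → - . F -], [Y → . - F -], [Y → . F +], [Y → . f num -] }  — shift
  I4: { [Y → F . +] }  — shift
  I5: { [F → . X num L], [F → X . num L], [X → . X X], [X → . Y num Y], [X → X . X], [Y → . - F -], [Y → . F +], [Y → . f num -] }  — shift
  I6: { [L → - Y . ;], [X → Y . num Y] }  — shift
  I7: { [Y → f . num -] }  — shift
  I8: { [Y → f num . -] }  — shift
  I9: { [Y → f num - .] }  — reduce
  I10: { [L → - Y ; .] }  — reduce
  I11: { [F → . X num L], [X → . X X], [X → . Y num Y], [X → Y num . Y], [Y → . - F -], [Y → . F +], [Y → . f num -] }  — shift
  I12: { [X → Y . num Y], [X → Y num Y .] }  — shift, reduce
  I13: { [F → . X num L], [F → X . num L], [X → . X X], [X → . Y num Y], [X → X . X], [X → X X .], [Y → . - F -], [Y → . F +], [Y → . f num -] }  — shift, reduce
  I14: { [X → Y . num Y] }  — shift
  I15: { [F → X num . L], [L → . - Y ;] }  — shift
  I16: { [F → X num L .] }  — reduce
  I17: { [Y → F + .] }  — reduce
  I18: { [Y → - F . -], [Y → F . +] }  — shift
  I19: { [Y → - F - .] }  — reduce

No state contains more than one complete item.

Answer: No reduce-reduce conflicts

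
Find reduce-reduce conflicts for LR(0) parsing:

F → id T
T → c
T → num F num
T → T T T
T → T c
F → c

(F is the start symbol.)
Yes — I10: [T → T c .] vs [T → c .]

A reduce-reduce conflict occurs when an LR(0) state has two complete items [A → α .] and [B → β .] — both call for a reduction, and with no lookahead the parser cannot choose between them.

Augment with F' → F and build the canonical LR(0) collection (I0 = CLOSURE({[F' → . F]}), then GOTO on every symbol after a dot until no new states appear). It has 12 states:
  I0: { [F → . c], [F → . id T], [F' → . F] }  — shift
  I1: { [F' → F .] }  — accept
  I2: { [F → c .] }  — reduce
  I3: { [F → id . T], [T → . T T T], [T → . T c], [T → . c], [T → . num F num] }  — shift
  I4: { [F → id T .], [T → . T T T], [T → . T c], [T → . c], [T → . num F num], [T → T . T T], [T → T . c] }  — shift, reduce
  I5: { [T → c .] }  — reduce
  I6: { [F → . c], [F → . id T], [T → num . F num] }  — shift
  I7: { [T → num F . num] }  — shift
  I8: { [T → num F num .] }  — reduce
  I9: { [T → . T T T], [T → . T c], [T → . c], [T → . num F num], [T → T . T T], [T → T . c], [T → T T . T] }  — shift
  I10: { [T → T c .], [T → c .] }  — 2 reduces
  I11: { [T → . T T T], [T → . T c], [T → . c], [T → . num F num], [T → T . T T], [T → T . c], [T → T T . T], [T → T T T .] }  — shift, reduce

I10 contains complete items [T → T c .], [T → c .] — reduce-reduce conflict.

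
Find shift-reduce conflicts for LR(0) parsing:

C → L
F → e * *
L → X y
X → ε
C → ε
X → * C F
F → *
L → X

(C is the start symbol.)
Augment with C' → C and build the canonical LR(0) collection (I0 = CLOSURE({[C' → . C]}), then GOTO on every symbol after a dot until no new states appear). It has 12 states:
  I0: { [C → . L], [C → .], [C' → . C], [L → . X y], [L → . X], [X → . * C F], [X → .] }  — shift, 2 reduces
  I1: { [C → . L], [C → .], [L → . X y], [L → . X], [X → * . C F], [X → . * C F], [X → .] }  — shift, 2 reduces
  I2: { [C' → C .] }  — accept
  I3: { [C → L .] }  — reduce
  I4: { [L → X . y], [L → X .] }  — shift, reduce
  I5: { [L → X y .] }  — reduce
  I6: { [F → . *], [F → . e * *], [X → * C . F] }  — shift
  I7: { [F → * .] }  — reduce
  I8: { [X → * C F .] }  — reduce
  I9: { [F → e . * *] }  — shift
  I10: { [F → e * . *] }  — shift
  I11: { [F → e * * .] }  — reduce

I0 contains reduce items [C → .], [X → .] and shift item [X → . * C F] — shift-reduce conflict.
I1 contains reduce items [C → .], [X → .] and shift item [X → . * C F] — shift-reduce conflict.
I4 contains reduce item [L → X .] and shift item [L → X . y] — shift-reduce conflict.

Answer: Yes — I0: [C → .] vs [X → . * C F]; I1: [C → .] vs [X → . * C F]; I4: [L → X .] vs [L → X . y]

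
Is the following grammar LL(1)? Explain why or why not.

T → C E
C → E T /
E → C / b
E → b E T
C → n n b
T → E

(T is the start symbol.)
No. Predict set conflict for T: { 'b', 'n' }

A grammar is LL(1) if for each non-terminal N with multiple productions, the predict sets of those productions are pairwise disjoint, where PREDICT(N → α) = (FIRST(α) \ {ε}) ∪ (FOLLOW(N) if α ⇒* ε).

Relevant sets:
  FIRST(C) = { 'b', 'n' }
  FIRST(E) = { 'b', 'n' }

For T:
  PREDICT(T → C E) = { 'b', 'n' }
  PREDICT(T → E) = { 'b', 'n' }
For C:
  PREDICT(C → E T '/') = { 'b', 'n' }
  PREDICT(C → n n b) = { 'n' }
For E:
  PREDICT(E → C '/' b) = { 'b', 'n' }
  PREDICT(E → b E T) = { 'b' }

Conflict found: Predict set conflict for T: { 'b', 'n' }
The grammar is NOT LL(1).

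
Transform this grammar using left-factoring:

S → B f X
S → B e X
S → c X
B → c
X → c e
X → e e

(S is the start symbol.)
S → B S'
S' → f X
S' → e X
S → c X
B → c
X → c e
X → e e

Left-factoring transforms A → αβ₁ | αβ₂ into A → αA' and A' → β₁ | β₂
(α is the longest common prefix among the alternatives). Repeat until
no nonterminal has two alternatives with a common prefix.

Round 1: S has alternatives sharing prefix 'B'. Introduce S': S → B S'
  Add: S' → f X
  Add: S' → e X

No remaining common prefixes — done.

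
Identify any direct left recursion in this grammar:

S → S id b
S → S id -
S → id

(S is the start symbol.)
Direct left recursion occurs when N → N α for some non-terminal N (the right-hand side begins with the left-hand side itself).

S → S id b: LEFT RECURSIVE (starts with S)
S → S id -: LEFT RECURSIVE (starts with S)
S → id: starts with id

The grammar has direct left recursion on: S.

Answer: Yes, S is left-recursive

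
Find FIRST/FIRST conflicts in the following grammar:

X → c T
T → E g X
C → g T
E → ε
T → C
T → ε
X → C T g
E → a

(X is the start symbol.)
Yes. T → E g X / T → C on { 'g' }

A FIRST/FIRST conflict occurs when two productions N → α and N → β for the same non-terminal have FIRST(α) ∩ FIRST(β) ≠ ∅ (with ε ∈ FIRST of a nullable right-hand side, so two nullable alternatives also conflict).

FIRST sets of the non-terminals at (or reachable through a nullable prefix from) the front of some alternative:
  FIRST(C) = { 'g' }
  FIRST(E) = { 'a', ε }

Productions for X:
  X → c T: FIRST = { 'c' }
  X → C T g: FIRST = { 'g' }
Productions for T:
  T → E g X: FIRST = { 'a', 'g' }
  T → C: FIRST = { 'g' }
  T → ε: FIRST = { ε }
Productions for E:
  E → ε: FIRST = { ε }
  E → a: FIRST = { 'a' }
C has only one production, so no FIRST/FIRST conflict is possible there.

Conflict for T: T → E g X and T → C
  Overlap: { 'g' }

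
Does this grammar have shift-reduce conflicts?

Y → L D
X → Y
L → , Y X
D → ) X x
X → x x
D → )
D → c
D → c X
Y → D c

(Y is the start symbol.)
Yes — I1: [D → ) .] vs [D → . )]; I6: [D → c .] vs [D → . )]

Augment with Y' → Y and build the canonical LR(0) collection (I0 = CLOSURE({[Y' → . Y]}), then GOTO on every symbol after a dot until no new states appear). It has 17 states:
  I0: { [D → . ) X x], [D → . )], [D → . c X], [D → . c], [L → . , Y X], [Y → . D c], [Y → . L D], [Y' → . Y] }  — shift
  I1: { [D → ) . X x], [D → ) .], [D → . ) X x], [D → . )], [D → . c X], [D → . c], [L → . , Y X], [X → . Y], [X → . x x], [Y → . D c], [Y → . L D] }  — shift, reduce
  I2: { [D → . ) X x], [D → . )], [D → . c X], [D → . c], [L → , . Y X], [L → . , Y X], [Y → . D c], [Y → . L D] }  — shift
  I3: { [Y → D . c] }  — shift
  I4: { [D → . ) X x], [D → . )], [D → . c X], [D → . c], [Y → L . D] }  — shift
  I5: { [Y' → Y .] }  — accept
  I6: { [D → . ) X x], [D → . )], [D → . c X], [D → . c], [D → c . X], [D → c .], [L → . , Y X], [X → . Y], [X → . x x], [Y → . D c], [Y → . L D] }  — shift, reduce
  I7: { [D → c X .] }  — reduce
  I8: { [X → Y .] }  — reduce
  I9: { [X → x . x] }  — shift
  I10: { [X → x x .] }  — reduce
  I11: { [Y → L D .] }  — reduce
  I12: { [Y → D c .] }  — reduce
  I13: { [D → . ) X x], [D → . )], [D → . c X], [D → . c], [L → , Y . X], [L → . , Y X], [X → . Y], [X → . x x], [Y → . D c], [Y → . L D] }  — shift
  I14: { [L → , Y X .] }  — reduce
  I15: { [D → ) X . x] }  — shift
  I16: { [D → ) X x .] }  — reduce

I1 contains reduce item [D → ) .] and shift items [D → . )], [D → . ) X x], [D → . c], [D → . c X], [L → . , Y X], [X → . x x] — shift-reduce conflict.
I6 contains reduce item [D → c .] and shift items [D → . )], [D → . ) X x], [D → . c], [D → . c X], [L → . , Y X], [X → . x x] — shift-reduce conflict.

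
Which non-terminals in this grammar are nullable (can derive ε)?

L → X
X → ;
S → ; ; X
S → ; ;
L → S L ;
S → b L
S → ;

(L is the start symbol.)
None

A non-terminal is nullable if it can derive ε (the empty string): either it has an ε-production, or it has a production whose right-hand side consists entirely of nullable non-terminals.

There are no ε-productions, so no non-terminal can derive ε.
No non-terminals are nullable.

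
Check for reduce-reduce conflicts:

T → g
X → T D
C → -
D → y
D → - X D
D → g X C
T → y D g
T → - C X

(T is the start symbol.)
No reduce-reduce conflicts

Augment with T' → T and build the canonical LR(0) collection (I0 = CLOSURE({[T' → . T]}), then GOTO on every symbol after a dot until no new states appear). It has 19 states:
  I0: { [T → . - C X], [T → . g], [T → . y D g], [T' → . T] }  — shift
  I1: { [C → . -], [T → - . C X] }  — shift
  I2: { [T' → T .] }  — accept
  I3: { [T → g .] }  — reduce
  I4: { [D → . - X D], [D → . g X C], [D → . y], [T → y . D g] }  — shift
  I5: { [D → - . X D], [T → . - C X], [T → . g], [T → . y D g], [X → . T D] }  — shift
  I6: { [T → y D . g] }  — shift
  I7: { [D → g . X C], [T → . - C X], [T → . g], [T → . y D g], [X → . T D] }  — shift
  I8: { [D → y .] }  — reduce
  I9: { [D → . - X D], [D → . g X C], [D → . y], [X → T . D] }  — shift
  I10: { [C → . -], [D → g X . C] }  — shift
  I11: { [C → - .] }  — reduce
  I12: { [D → g X C .] }  — reduce
  I13: { [X → T D .] }  — reduce
  I14: { [T → y D g .] }  — reduce
  I15: { [D → - X . D], [D → . - X D], [D → . g X C], [D → . y] }  — shift
  I16: { [D → - X D .] }  — reduce
  I17: { [T → - C . X], [T → . - C X], [T → . g], [T → . y D g], [X → . T D] }  — shift
  I18: { [T → - C X .] }  — reduce

No state contains more than one complete item.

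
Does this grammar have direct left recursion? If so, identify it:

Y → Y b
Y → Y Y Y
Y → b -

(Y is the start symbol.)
Direct left recursion occurs when N → N α for some non-terminal N (the right-hand side begins with the left-hand side itself).

Y → Y b: LEFT RECURSIVE (starts with Y)
Y → Y Y Y: LEFT RECURSIVE (starts with Y)
Y → b -: starts with b

The grammar has direct left recursion on: Y.

Answer: Yes, Y is left-recursive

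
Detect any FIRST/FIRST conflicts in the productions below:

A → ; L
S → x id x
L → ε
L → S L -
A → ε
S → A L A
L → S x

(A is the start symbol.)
Yes. S → x id x / S → A L A on { 'x' }; L → S L '-' / L → S x on { '-', ';', 'x' }

FIRST sets of the non-terminals at (or reachable through a nullable prefix from) the front of some alternative:
  FIRST(A) = { ';', ε }
  FIRST(L) = { '-', ';', 'x', ε }
  FIRST(S) = { '-', ';', 'x', ε }

Productions for A:
  A → ; L: FIRST = { ';' }
  A → ε: FIRST = { ε }
Productions for S:
  S → x id x: FIRST = { 'x' }
  S → A L A: FIRST = { '-', ';', 'x', ε }
Productions for L:
  L → ε: FIRST = { ε }
  L → S L -: FIRST = { '-', ';', 'x' }
  L → S x: FIRST = { '-', ';', 'x' }

Conflict for S: S → x id x and S → A L A
  Overlap: { 'x' }
Conflict for L: L → S L - and L → S x
  Overlap: { '-', ';', 'x' }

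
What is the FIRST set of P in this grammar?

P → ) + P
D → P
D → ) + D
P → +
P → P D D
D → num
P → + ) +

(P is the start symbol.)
To compute FIRST(P), examine every production with P on the left-hand side, reading each right-hand side left to right until a non-nullable symbol is reached.

From P → ) + P:
  - ')' is a terminal: add ')' and stop
From P → +:
  - '+' is a terminal: add '+' and stop
From P → P D D:
  - P is the symbol being defined: contributes nothing new
    P is not nullable, so stop
From P → + ) +:
  - '+' is a terminal: add '+' and stop

Collecting: FIRST(P) = { ')', '+' }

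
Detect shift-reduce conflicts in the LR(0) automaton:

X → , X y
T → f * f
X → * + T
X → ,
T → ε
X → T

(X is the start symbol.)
Yes — I0: [T → .] vs [T → . f * f]; I2: [T → .] vs [T → . f * f]; I10: [T → .] vs [T → . f * f]

A shift-reduce conflict occurs when an LR(0) state has both:
  - a complete (reduce) item [A → α .] (dot at the end), and
  - a shift item [B → β . c γ] (dot before a terminal).

Augment with X' → X and build the canonical LR(0) collection (I0 = CLOSURE({[X' → . X]}), then GOTO on every symbol after a dot until no new states appear). It has 12 states:
  I0: { [T → . f * f], [T → .], [X → . * + T], [X → . , X y], [X → . ,], [X → . T], [X' → . X] }  — shift, reduce
  I1: { [X → * . + T] }  — shift
  I2: { [T → . f * f], [T → .], [X → , . X y], [X → , .], [X → . * + T], [X → . , X y], [X → . ,], [X → . T] }  — shift, 2 reduces
  I3: { [X → T .] }  — reduce
  I4: { [X' → X .] }  — accept
  I5: { [T → f . * f] }  — shift
  I6: { [T → f * . f] }  — shift
  I7: { [T → f * f .] }  — reduce
  I8: { [X → , X . y] }  — shift
  I9: { [X → , X y .] }  — reduce
  I10: { [T → . f * f], [T → .], [X → * + . T] }  — shift, reduce
  I11: { [X → * + T .] }  — reduce

I0 contains reduce item [T → .] and shift items [T → . f * f], [X → . * + T], [X → . ,], [X → . , X y] — shift-reduce conflict.
I2 contains reduce items [T → .], [X → , .] and shift items [T → . f * f], [X → . * + T], [X → . ,], [X → . , X y] — shift-reduce conflict.
I10 contains reduce item [T → .] and shift item [T → . f * f] — shift-reduce conflict.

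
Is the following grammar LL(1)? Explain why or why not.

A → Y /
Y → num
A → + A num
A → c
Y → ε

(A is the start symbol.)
Yes, the grammar is LL(1).

A grammar is LL(1) if for each non-terminal N with multiple productions, the predict sets of those productions are pairwise disjoint, where PREDICT(N → α) = (FIRST(α) \ {ε}) ∪ (FOLLOW(N) if α ⇒* ε).

Relevant sets:
  FIRST(Y) = { 'num', ε }
  FOLLOW(Y) = { '/' }

For A:
  PREDICT(A → Y '/') = { '/', 'num' }
  PREDICT(A → '+' A num) = { '+' }
  PREDICT(A → c) = { 'c' }
For Y:
  PREDICT(Y → num) = { 'num' }
  PREDICT(Y → ε) = { '/' }

All predict sets are disjoint. The grammar IS LL(1).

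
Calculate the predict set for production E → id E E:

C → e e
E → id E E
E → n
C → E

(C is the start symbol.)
PREDICT(E → id E E) = (FIRST(RHS) \ {ε}) ∪ (FOLLOW(E) if ε ∈ FIRST(RHS), i.e. RHS ⇒* ε)
FIRST(id E E) = { 'id' }
ε ∉ FIRST(id E E), so FOLLOW(E) is not added.
PREDICT(E → id E E) = { 'id' }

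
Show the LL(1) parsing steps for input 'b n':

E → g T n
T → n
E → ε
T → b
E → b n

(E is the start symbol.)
LL(1) parsing maintains a stack (initially the start symbol over $) and the input. At each step: if the stack top is a terminal, match it against the current input token; if it is a non-terminal N, replace it with the RHS of M[N, lookahead] (the unique production whose predict set contains the lookahead).

Stack is shown with the top on the left.

Stack  Input  Action
--------------------
E $    b n $  output E → b n
b n $  b n $  match 'b'
n $    n $    match 'n'
$      $      accept

The string is accepted.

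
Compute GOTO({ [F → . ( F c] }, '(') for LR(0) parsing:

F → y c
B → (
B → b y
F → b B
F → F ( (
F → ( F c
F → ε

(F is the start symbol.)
GOTO(I, '(') = CLOSURE({ [A → αX.β] : [A → α.Xβ] ∈ I, X = '(' })

Items with dot before '(', with the dot advanced:
  [F → . ( F c] → [F → ( . F c]
Closure of the advanced items:
  [F → ( . F c] has the dot before F: add [F → . y c], [F → . b B], [F → . F ( (], [F → . ( F c], [F → .]

GOTO = { [F → ( . F c], [F → . ( F c], [F → . F ( (], [F → . b B], [F → . y c], [F → .] }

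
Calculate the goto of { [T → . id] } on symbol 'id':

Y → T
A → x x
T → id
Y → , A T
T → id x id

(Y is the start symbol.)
GOTO(I, 'id') = CLOSURE({ [A → αX.β] : [A → α.Xβ] ∈ I, X = 'id' })

Items with dot before 'id', with the dot advanced:
  [T → . id] → [T → id .]
Closure adds nothing (no advanced item has the dot before a non-terminal).

GOTO = { [T → id .] }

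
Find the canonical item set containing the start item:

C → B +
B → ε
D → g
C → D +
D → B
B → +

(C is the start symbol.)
First, augment the grammar with C' → C
I₀ = CLOSURE({ [C' → . C] }):
  [C' → . C] has the dot before C: add [C → . B +], [C → . D +]
  [C → . B +] has the dot before B: add [B → .], [B → . +]
  [C → . D +] has the dot before D: add [D → . g], [D → . B]
No further items can be added.

I₀ = { [B → . +], [B → .], [C → . B +], [C → . D +], [C' → . C], [D → . B], [D → . g] }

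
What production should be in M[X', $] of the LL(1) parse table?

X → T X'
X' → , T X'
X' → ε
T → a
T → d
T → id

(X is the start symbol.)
To find M[X', $], we find productions for X' where $ is in the predict set (PREDICT(N → α) = (FIRST(α) \ {ε}) ∪ (FOLLOW(N) if α ⇒* ε)).

Relevant sets:
  FOLLOW(X') = { $ }

X' → , T X': PREDICT = { ',' }
X' → ε: PREDICT = { $ }
  $ is in predict set, so this production goes in M[X', $]

M[X', $] = X' → ε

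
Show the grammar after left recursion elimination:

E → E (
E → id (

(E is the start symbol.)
E is directly left-recursive. The standard transformation for
  A → A α₁ | ... | A α_m | β₁ | ... | β_n
is
  A  → β₁ A' | ... | β_n A'
  A' → α₁ A' | ... | α_m A' | ε

E → id ( becomes E → id ( E'
E → E ( becomes E' → ( E'
Add E' → ε

Resulting grammar:
E → id ( E'
E' → ( E'
E' → ε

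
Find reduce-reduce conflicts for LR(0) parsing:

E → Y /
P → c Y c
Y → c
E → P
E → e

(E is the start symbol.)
Augment with E' → E and build the canonical LR(0) collection (I0 = CLOSURE({[E' → . E]}), then GOTO on every symbol after a dot until no new states appear). It has 10 states:
  I0: { [E → . P], [E → . Y /], [E → . e], [E' → . E], [P → . c Y c], [Y → . c] }  — shift
  I1: { [E' → E .] }  — accept
  I2: { [E → P .] }  — reduce
  I3: { [E → Y . /] }  — shift
  I4: { [P → c . Y c], [Y → . c], [Y → c .] }  — shift, reduce
  I5: { [E → e .] }  — reduce
  I6: { [P → c Y . c] }  — shift
  I7: { [Y → c .] }  — reduce
  I8: { [P → c Y c .] }  — reduce
  I9: { [E → Y / .] }  — reduce

No state contains more than one complete item.

Answer: No reduce-reduce conflicts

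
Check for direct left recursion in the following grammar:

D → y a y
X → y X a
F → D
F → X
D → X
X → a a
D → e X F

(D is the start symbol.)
Direct left recursion occurs when N → N α for some non-terminal N (the right-hand side begins with the left-hand side itself).

D → y a y: starts with y
X → y X a: starts with y
F → D: starts with D
F → X: starts with X
D → X: starts with X
X → a a: starts with a
D → e X F: starts with e

No direct left recursion found.

Answer: No direct left recursion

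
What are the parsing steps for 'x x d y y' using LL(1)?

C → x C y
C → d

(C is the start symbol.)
Stack is shown with the top on the left.

Stack      Input        Action
------------------------------
C $        x x d y y $  output C → x C y
x C y $    x x d y y $  match 'x'
C y $      x d y y $    output C → x C y
x C y y $  x d y y $    match 'x'
C y y $    d y y $      output C → d
d y y $    d y y $      match 'd'
y y $      y y $        match 'y'
y $        y $          match 'y'
$          $            accept

The string is accepted.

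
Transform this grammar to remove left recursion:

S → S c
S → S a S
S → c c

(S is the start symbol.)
S → c c S'
S' → c S'
S' → a S S'
S' → ε

S is directly left-recursive. The standard transformation for
  A → A α₁ | ... | A α_m | β₁ | ... | β_n
is
  A  → β₁ A' | ... | β_n A'
  A' → α₁ A' | ... | α_m A' | ε

S → c c becomes S → c c S'
S → S c becomes S' → c S'
S → S a S becomes S' → a S S'
Add S' → ε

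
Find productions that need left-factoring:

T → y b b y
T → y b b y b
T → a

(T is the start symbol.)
Yes, T has productions with common prefix 'y b b y'

Left-factoring is needed when two productions for the same non-terminal
share a common prefix on the right-hand side.

Productions for T:
  T → y b b y
  T → y b b y b
  T → a

Found common prefix 'y b b y' in productions for T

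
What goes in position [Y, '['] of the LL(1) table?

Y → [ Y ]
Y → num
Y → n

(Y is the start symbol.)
Y → [ Y ]

To find M[Y, '['], we find productions for Y where '[' is in the predict set (PREDICT(N → α) = (FIRST(α) \ {ε}) ∪ (FOLLOW(N) if α ⇒* ε)).

Y → [ Y ]: PREDICT = { '[' }
  '[' is in predict set, so this production goes in M[Y, '[']
Y → num: PREDICT = { 'num' }
Y → n: PREDICT = { 'n' }

M[Y, '['] = Y → [ Y ]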